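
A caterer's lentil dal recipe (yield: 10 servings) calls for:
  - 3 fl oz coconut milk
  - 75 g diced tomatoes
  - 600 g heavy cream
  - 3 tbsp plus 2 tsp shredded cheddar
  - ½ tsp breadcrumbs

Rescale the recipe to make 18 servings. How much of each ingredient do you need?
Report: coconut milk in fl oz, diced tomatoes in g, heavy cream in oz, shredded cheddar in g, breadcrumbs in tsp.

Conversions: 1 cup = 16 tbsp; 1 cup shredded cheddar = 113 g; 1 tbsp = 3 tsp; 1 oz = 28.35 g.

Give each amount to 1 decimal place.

Scaling factor: 18/10 = 9/5 = 1.8.
coconut milk: 3 fl oz × 9/5 = 5.4 fl oz
diced tomatoes: 75 g × 9/5 = 135.0 g
heavy cream: 600 g × 9/5 ÷ 28.35 g/oz ≈ 38.1 oz
shredded cheddar: (3 tbsp + 2 tsp = 11/3 tbsp) × 9/5 ÷ 16 tbsp/cup × 113 g/cup ≈ 46.6 g
breadcrumbs: 0.5 tsp × 9/5 = 0.9 tsp

coconut milk: 5.4 fl oz; diced tomatoes: 135.0 g; heavy cream: 38.1 oz; shredded cheddar: 46.6 g; breadcrumbs: 0.9 tsp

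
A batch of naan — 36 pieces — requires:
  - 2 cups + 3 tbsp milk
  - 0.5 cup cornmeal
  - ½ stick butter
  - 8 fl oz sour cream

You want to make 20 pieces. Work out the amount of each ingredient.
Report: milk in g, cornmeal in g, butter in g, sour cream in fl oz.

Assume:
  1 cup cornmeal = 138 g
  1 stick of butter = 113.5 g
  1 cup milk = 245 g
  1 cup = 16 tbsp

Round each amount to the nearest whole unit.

Scaling factor: 20/36 = 5/9.
milk: (2 cup + 3 tbsp = 2.1875 cup) × 5/9 × 245 g/cup ≈ 298 g
cornmeal: 0.5 cup × 5/9 × 138 g/cup ≈ 38 g
butter: 0.5 stick × 5/9 × 113.5 g/stick ≈ 32 g
sour cream: 8 fl oz × 5/9 ≈ 4 fl oz

milk: 298 g; cornmeal: 38 g; butter: 32 g; sour cream: 4 fl oz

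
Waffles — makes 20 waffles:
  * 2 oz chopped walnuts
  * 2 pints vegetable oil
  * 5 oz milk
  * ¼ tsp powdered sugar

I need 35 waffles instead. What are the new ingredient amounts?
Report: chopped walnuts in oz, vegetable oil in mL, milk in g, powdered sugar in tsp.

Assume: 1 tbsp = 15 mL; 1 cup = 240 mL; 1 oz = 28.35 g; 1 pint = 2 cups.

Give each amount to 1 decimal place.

chopped walnuts: 3.5 oz; vegetable oil: 1680.0 mL; milk: 248.1 g; powdered sugar: 0.4 tsp

Scaling factor: 35/20 = 7/4 = 1.75.
chopped walnuts: 2 oz × 7/4 = 3.5 oz
vegetable oil: 2 pint × 7/4 × 2 cup/pint × 240 mL/cup = 1680.0 mL
milk: 5 oz × 7/4 × 28.35 g/oz ≈ 248.1 g
powdered sugar: 0.25 tsp × 7/4 ≈ 0.4 tsp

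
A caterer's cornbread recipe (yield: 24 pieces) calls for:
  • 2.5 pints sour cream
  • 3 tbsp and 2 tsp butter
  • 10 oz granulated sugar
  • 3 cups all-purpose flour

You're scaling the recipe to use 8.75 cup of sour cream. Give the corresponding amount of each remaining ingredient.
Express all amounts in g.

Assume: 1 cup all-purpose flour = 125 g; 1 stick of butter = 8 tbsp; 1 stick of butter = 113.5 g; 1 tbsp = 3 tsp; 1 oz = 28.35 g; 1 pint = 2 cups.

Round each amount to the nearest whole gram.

butter: 91 g; granulated sugar: 496 g; all-purpose flour: 656 g

The original recipe has 5 cup of sour cream, so the scaling factor is 8.75 ÷ 5 = 7/4 = 1.75.
butter: (3 tbsp + 2 tsp = 11/3 tbsp) × 7/4 ÷ 8 tbsp/stick × 113.5 g/stick ≈ 91 g
granulated sugar: 10 oz × 7/4 × 28.35 g/oz ≈ 496 g
all-purpose flour: 3 cup × 7/4 × 125 g/cup ≈ 656 g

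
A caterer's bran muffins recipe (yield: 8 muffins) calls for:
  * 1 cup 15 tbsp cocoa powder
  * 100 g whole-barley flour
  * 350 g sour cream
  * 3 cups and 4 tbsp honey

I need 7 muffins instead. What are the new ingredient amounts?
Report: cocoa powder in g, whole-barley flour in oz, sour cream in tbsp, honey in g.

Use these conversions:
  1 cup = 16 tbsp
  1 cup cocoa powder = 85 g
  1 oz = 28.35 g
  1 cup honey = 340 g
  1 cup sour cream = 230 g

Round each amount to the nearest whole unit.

cocoa powder: 144 g; whole-barley flour: 3 oz; sour cream: 21 tbsp; honey: 967 g

Scaling factor: 7/8 = 0.875.
cocoa powder: (1 cup + 15 tbsp = 1.9375 cup) × 7/8 × 85 g/cup ≈ 144 g
whole-barley flour: 100 g × 7/8 ÷ 28.35 g/oz ≈ 3 oz
sour cream: 350 g × 7/8 ÷ 230 g/cup × 16 tbsp/cup ≈ 21 tbsp
honey: (3 cup + 4 tbsp = 3.25 cup) × 7/8 × 340 g/cup ≈ 967 g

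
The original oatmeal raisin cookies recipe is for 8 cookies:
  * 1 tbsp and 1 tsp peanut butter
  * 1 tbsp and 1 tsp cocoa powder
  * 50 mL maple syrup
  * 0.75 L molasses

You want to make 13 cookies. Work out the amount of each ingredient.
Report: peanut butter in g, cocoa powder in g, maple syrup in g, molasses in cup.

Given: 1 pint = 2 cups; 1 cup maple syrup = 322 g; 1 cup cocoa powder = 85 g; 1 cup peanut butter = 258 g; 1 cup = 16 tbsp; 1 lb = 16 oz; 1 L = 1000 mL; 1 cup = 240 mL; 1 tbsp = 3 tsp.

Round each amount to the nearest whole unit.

Scaling factor: 13/8 = 1.625.
peanut butter: (1 tbsp + 1 tsp = 4/3 tbsp) × 13/8 ÷ 16 tbsp/cup × 258 g/cup ≈ 35 g
cocoa powder: (1 tbsp + 1 tsp = 4/3 tbsp) × 13/8 ÷ 16 tbsp/cup × 85 g/cup ≈ 12 g
maple syrup: 50 mL × 13/8 ÷ 240 mL/cup × 322 g/cup ≈ 109 g
molasses: 0.75 L × 13/8 × 1000 mL/L ÷ 240 mL/cup ≈ 5 cup

peanut butter: 35 g; cocoa powder: 12 g; maple syrup: 109 g; molasses: 5 cup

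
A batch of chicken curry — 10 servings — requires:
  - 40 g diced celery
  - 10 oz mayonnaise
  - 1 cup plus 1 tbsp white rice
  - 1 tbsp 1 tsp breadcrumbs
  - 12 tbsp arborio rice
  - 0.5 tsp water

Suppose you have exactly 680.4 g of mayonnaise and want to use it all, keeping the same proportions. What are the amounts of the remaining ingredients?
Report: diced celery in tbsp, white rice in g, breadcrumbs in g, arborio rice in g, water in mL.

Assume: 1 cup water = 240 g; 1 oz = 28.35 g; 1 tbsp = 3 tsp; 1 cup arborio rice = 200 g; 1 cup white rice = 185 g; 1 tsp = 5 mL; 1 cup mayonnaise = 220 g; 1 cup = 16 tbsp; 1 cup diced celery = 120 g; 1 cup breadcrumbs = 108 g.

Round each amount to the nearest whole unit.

The original recipe has 283.5 g of mayonnaise, so the scaling factor is 680.4 ÷ 283.5 = 12/5 = 2.4.
diced celery: 40 g × 12/5 ÷ 120 g/cup × 16 tbsp/cup ≈ 13 tbsp
white rice: (1 cup + 1 tbsp = 1.0625 cup) × 12/5 × 185 g/cup ≈ 472 g
breadcrumbs: (1 tbsp + 1 tsp = 4/3 tbsp) × 12/5 ÷ 16 tbsp/cup × 108 g/cup ≈ 22 g
arborio rice: 12 tbsp × 12/5 ÷ 16 tbsp/cup × 200 g/cup = 360 g
water: 0.5 tsp × 12/5 × 5 mL/tsp = 6 mL

diced celery: 13 tbsp; white rice: 472 g; breadcrumbs: 22 g; arborio rice: 360 g; water: 6 mL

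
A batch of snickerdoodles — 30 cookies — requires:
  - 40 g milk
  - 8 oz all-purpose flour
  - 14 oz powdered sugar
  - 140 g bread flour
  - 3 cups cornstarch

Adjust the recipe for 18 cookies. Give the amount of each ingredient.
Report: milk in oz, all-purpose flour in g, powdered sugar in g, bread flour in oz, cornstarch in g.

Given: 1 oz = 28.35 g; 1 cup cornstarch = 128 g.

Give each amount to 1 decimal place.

Scaling factor: 18/30 = 3/5 = 0.6.
milk: 40 g × 3/5 ÷ 28.35 g/oz ≈ 0.8 oz
all-purpose flour: 8 oz × 3/5 × 28.35 g/oz ≈ 136.1 g
powdered sugar: 14 oz × 3/5 × 28.35 g/oz ≈ 238.1 g
bread flour: 140 g × 3/5 ÷ 28.35 g/oz ≈ 3.0 oz
cornstarch: 3 cup × 3/5 × 128 g/cup = 230.4 g

milk: 0.8 oz; all-purpose flour: 136.1 g; powdered sugar: 238.1 g; bread flour: 3.0 oz; cornstarch: 230.4 g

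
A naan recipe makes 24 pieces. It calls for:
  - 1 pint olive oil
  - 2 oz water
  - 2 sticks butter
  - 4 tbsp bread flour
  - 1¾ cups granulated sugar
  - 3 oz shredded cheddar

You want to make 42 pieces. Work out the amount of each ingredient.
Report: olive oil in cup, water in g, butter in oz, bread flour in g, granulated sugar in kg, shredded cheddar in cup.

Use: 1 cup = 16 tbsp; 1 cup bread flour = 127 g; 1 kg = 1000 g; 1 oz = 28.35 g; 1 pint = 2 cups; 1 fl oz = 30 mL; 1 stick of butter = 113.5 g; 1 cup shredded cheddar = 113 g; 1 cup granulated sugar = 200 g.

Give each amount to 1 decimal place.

Scaling factor: 42/24 = 7/4 = 1.75.
olive oil: 1 pint × 7/4 × 2 cup/pint = 3.5 cup
water: 2 oz × 7/4 × 28.35 g/oz ≈ 99.2 g
butter: 2 stick × 7/4 × 113.5 g/stick ÷ 28.35 g/oz ≈ 14.0 oz
bread flour: 4 tbsp × 7/4 ÷ 16 tbsp/cup × 127 g/cup ≈ 55.6 g
granulated sugar: 1.75 cup × 7/4 × 200 g/cup ÷ 1000 g/kg ≈ 0.6 kg
shredded cheddar: 3 oz × 7/4 × 28.35 g/oz ÷ 113 g/cup ≈ 1.3 cup

olive oil: 3.5 cup; water: 99.2 g; butter: 14.0 oz; bread flour: 55.6 g; granulated sugar: 0.6 kg; shredded cheddar: 1.3 cup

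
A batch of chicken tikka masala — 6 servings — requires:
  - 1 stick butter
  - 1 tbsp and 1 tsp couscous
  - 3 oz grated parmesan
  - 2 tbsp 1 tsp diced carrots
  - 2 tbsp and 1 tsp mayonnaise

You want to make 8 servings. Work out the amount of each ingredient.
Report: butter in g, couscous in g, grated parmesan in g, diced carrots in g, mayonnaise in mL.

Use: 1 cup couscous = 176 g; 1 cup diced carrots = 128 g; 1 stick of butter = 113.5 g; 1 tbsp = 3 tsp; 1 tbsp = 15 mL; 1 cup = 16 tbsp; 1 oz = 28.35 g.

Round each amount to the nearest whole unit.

butter: 151 g; couscous: 20 g; grated parmesan: 113 g; diced carrots: 25 g; mayonnaise: 47 mL

Scaling factor: 8/6 = 4/3.
butter: 1 stick × 4/3 × 113.5 g/stick ≈ 151 g
couscous: (1 tbsp + 1 tsp = 4/3 tbsp) × 4/3 ÷ 16 tbsp/cup × 176 g/cup ≈ 20 g
grated parmesan: 3 oz × 4/3 × 28.35 g/oz ≈ 113 g
diced carrots: (2 tbsp + 1 tsp = 7/3 tbsp) × 4/3 ÷ 16 tbsp/cup × 128 g/cup ≈ 25 g
mayonnaise: (2 tbsp + 1 tsp = 7/3 tbsp) × 4/3 × 15 mL/tbsp ≈ 47 mL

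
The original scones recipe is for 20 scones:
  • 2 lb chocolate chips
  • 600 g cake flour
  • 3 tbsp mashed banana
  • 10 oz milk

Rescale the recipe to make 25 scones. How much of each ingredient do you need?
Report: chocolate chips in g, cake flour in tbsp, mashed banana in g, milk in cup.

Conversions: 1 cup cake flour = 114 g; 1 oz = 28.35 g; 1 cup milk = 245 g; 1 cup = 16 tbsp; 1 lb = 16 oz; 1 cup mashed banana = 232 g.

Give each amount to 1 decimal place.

chocolate chips: 1134.0 g; cake flour: 105.3 tbsp; mashed banana: 54.4 g; milk: 1.4 cup

Scaling factor: 25/20 = 5/4 = 1.25.
chocolate chips: 2 lb × 5/4 × 16 oz/lb × 28.35 g/oz = 1134.0 g
cake flour: 600 g × 5/4 ÷ 114 g/cup × 16 tbsp/cup ≈ 105.3 tbsp
mashed banana: 3 tbsp × 5/4 ÷ 16 tbsp/cup × 232 g/cup ≈ 54.4 g
milk: 10 oz × 5/4 × 28.35 g/oz ÷ 245 g/cup ≈ 1.4 cup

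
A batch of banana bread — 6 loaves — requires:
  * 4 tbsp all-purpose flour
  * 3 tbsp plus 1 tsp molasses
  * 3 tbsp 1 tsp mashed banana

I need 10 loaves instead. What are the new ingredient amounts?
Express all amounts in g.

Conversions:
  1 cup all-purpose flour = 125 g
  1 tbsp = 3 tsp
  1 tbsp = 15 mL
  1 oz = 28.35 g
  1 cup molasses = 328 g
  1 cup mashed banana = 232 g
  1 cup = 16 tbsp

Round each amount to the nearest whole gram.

all-purpose flour: 52 g; molasses: 114 g; mashed banana: 81 g

Scaling factor: 10/6 = 5/3.
all-purpose flour: 4 tbsp × 5/3 ÷ 16 tbsp/cup × 125 g/cup ≈ 52 g
molasses: (3 tbsp + 1 tsp = 10/3 tbsp) × 5/3 ÷ 16 tbsp/cup × 328 g/cup ≈ 114 g
mashed banana: (3 tbsp + 1 tsp = 10/3 tbsp) × 5/3 ÷ 16 tbsp/cup × 232 g/cup ≈ 81 g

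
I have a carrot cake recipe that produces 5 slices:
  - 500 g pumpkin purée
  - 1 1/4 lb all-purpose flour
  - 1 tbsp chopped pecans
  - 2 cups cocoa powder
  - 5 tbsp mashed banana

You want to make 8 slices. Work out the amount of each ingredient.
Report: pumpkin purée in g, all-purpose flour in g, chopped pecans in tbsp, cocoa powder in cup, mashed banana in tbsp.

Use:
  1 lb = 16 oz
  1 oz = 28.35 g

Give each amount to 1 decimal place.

Scaling factor: 8/5 = 1.6.
pumpkin purée: 500 g × 8/5 = 800.0 g
all-purpose flour: 1.25 lb × 8/5 × 16 oz/lb × 28.35 g/oz = 907.2 g
chopped pecans: 1 tbsp × 8/5 = 1.6 tbsp
cocoa powder: 2 cup × 8/5 = 3.2 cup
mashed banana: 5 tbsp × 8/5 = 8.0 tbsp

pumpkin purée: 800.0 g; all-purpose flour: 907.2 g; chopped pecans: 1.6 tbsp; cocoa powder: 3.2 cup; mashed banana: 8.0 tbsp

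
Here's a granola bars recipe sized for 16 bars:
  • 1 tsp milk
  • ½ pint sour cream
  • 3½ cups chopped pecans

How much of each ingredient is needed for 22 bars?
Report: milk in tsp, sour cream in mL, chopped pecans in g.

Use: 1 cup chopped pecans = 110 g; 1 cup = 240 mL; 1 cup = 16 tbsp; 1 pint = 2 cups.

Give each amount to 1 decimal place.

milk: 1.4 tsp; sour cream: 330.0 mL; chopped pecans: 529.4 g

Scaling factor: 22/16 = 11/8 = 1.375.
milk: 1 tsp × 11/8 ≈ 1.4 tsp
sour cream: 0.5 pint × 11/8 × 2 cup/pint × 240 mL/cup = 330.0 mL
chopped pecans: 3.5 cup × 11/8 × 110 g/cup ≈ 529.4 g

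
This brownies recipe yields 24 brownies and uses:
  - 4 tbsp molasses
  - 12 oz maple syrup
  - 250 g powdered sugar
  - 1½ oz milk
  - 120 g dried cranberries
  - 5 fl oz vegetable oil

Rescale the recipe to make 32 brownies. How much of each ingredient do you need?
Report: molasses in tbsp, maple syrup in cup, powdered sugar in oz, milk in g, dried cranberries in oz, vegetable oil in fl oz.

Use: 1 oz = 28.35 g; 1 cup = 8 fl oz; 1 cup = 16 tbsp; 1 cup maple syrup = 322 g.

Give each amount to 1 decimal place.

Scaling factor: 32/24 = 4/3.
molasses: 4 tbsp × 4/3 ≈ 5.3 tbsp
maple syrup: 12 oz × 4/3 × 28.35 g/oz ÷ 322 g/cup ≈ 1.4 cup
powdered sugar: 250 g × 4/3 ÷ 28.35 g/oz ≈ 11.8 oz
milk: 1.5 oz × 4/3 × 28.35 g/oz = 56.7 g
dried cranberries: 120 g × 4/3 ÷ 28.35 g/oz ≈ 5.6 oz
vegetable oil: 5 fl oz × 4/3 ≈ 6.7 fl oz

molasses: 5.3 tbsp; maple syrup: 1.4 cup; powdered sugar: 11.8 oz; milk: 56.7 g; dried cranberries: 5.6 oz; vegetable oil: 6.7 fl oz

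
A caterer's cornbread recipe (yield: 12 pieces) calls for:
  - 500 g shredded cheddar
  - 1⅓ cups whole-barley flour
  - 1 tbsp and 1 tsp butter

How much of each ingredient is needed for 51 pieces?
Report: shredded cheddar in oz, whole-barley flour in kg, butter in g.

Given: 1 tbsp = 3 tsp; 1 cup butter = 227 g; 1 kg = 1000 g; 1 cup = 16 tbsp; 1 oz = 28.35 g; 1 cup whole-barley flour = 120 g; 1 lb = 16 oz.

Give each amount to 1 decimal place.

Scaling factor: 51/12 = 17/4 = 4.25.
shredded cheddar: 500 g × 17/4 ÷ 28.35 g/oz ≈ 75.0 oz
whole-barley flour: 4/3 cup × 17/4 × 120 g/cup ÷ 1000 g/kg ≈ 0.7 kg
butter: (1 tbsp + 1 tsp = 4/3 tbsp) × 17/4 ÷ 16 tbsp/cup × 227 g/cup ≈ 80.4 g

shredded cheddar: 75.0 oz; whole-barley flour: 0.7 kg; butter: 80.4 g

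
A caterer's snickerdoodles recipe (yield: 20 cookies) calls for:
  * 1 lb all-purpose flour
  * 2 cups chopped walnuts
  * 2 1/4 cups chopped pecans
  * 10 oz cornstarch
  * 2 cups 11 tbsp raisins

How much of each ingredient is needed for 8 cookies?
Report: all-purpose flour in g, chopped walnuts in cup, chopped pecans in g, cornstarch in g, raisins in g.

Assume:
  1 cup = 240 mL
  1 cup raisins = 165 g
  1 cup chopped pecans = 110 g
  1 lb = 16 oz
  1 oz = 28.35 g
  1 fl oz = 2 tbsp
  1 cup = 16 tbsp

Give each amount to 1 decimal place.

Scaling factor: 8/20 = 2/5 = 0.4.
all-purpose flour: 1 lb × 2/5 × 16 oz/lb × 28.35 g/oz ≈ 181.4 g
chopped walnuts: 2 cup × 2/5 = 0.8 cup
chopped pecans: 2.25 cup × 2/5 × 110 g/cup = 99.0 g
cornstarch: 10 oz × 2/5 × 28.35 g/oz = 113.4 g
raisins: (2 cup + 11 tbsp = 2.6875 cup) × 2/5 × 165 g/cup ≈ 177.4 g

all-purpose flour: 181.4 g; chopped walnuts: 0.8 cup; chopped pecans: 99.0 g; cornstarch: 113.4 g; raisins: 177.4 g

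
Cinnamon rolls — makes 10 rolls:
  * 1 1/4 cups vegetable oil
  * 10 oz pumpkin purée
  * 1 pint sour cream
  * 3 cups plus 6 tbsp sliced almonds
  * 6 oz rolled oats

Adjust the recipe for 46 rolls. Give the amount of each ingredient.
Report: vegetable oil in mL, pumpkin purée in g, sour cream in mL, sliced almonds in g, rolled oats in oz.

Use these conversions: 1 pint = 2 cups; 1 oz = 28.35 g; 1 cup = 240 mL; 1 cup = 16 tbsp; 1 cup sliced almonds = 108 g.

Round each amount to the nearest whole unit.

Scaling factor: 46/10 = 23/5 = 4.6.
vegetable oil: 1.25 cup × 23/5 × 240 mL/cup = 1380 mL
pumpkin purée: 10 oz × 23/5 × 28.35 g/oz ≈ 1304 g
sour cream: 1 pint × 23/5 × 2 cup/pint × 240 mL/cup = 2208 mL
sliced almonds: (3 cup + 6 tbsp = 3.375 cup) × 23/5 × 108 g/cup ≈ 1677 g
rolled oats: 6 oz × 23/5 ≈ 28 oz

vegetable oil: 1380 mL; pumpkin purée: 1304 g; sour cream: 2208 mL; sliced almonds: 1677 g; rolled oats: 28 oz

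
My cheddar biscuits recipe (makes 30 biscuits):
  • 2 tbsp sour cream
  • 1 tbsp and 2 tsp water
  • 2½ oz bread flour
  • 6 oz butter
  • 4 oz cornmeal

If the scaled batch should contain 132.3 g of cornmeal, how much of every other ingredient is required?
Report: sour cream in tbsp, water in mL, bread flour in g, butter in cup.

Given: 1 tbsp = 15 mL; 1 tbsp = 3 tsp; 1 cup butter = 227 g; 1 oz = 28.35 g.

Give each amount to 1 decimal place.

sour cream: 2.3 tbsp; water: 29.2 mL; bread flour: 82.7 g; butter: 0.9 cup

The original recipe has 113.4 g of cornmeal, so the scaling factor is 132.3 ÷ 113.4 = 7/6.
sour cream: 2 tbsp × 7/6 ≈ 2.3 tbsp
water: (1 tbsp + 2 tsp = 5/3 tbsp) × 7/6 × 15 mL/tbsp ≈ 29.2 mL
bread flour: 2.5 oz × 7/6 × 28.35 g/oz ≈ 82.7 g
butter: 6 oz × 7/6 × 28.35 g/oz ÷ 227 g/cup ≈ 0.9 cup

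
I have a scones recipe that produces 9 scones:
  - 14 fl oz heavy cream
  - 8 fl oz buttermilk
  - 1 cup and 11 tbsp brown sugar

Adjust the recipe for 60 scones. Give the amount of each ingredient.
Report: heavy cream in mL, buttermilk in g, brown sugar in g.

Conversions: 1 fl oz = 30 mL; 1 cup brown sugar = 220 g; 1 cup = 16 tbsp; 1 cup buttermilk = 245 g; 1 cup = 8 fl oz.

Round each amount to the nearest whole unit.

Scaling factor: 60/9 = 20/3.
heavy cream: 14 fl oz × 20/3 × 30 mL/fl oz = 2800 mL
buttermilk: 8 fl oz × 20/3 ÷ 8 fl oz/cup × 245 g/cup ≈ 1633 g
brown sugar: (1 cup + 11 tbsp = 1.6875 cup) × 20/3 × 220 g/cup = 2475 g

heavy cream: 2800 mL; buttermilk: 1633 g; brown sugar: 2475 g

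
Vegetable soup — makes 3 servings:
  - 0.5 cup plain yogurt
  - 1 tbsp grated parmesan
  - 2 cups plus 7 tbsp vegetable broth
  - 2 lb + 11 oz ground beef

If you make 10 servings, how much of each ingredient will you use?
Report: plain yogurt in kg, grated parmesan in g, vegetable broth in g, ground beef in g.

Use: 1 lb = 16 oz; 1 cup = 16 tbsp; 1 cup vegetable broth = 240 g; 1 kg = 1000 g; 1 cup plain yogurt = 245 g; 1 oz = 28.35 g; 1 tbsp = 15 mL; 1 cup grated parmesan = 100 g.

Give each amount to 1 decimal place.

plain yogurt: 0.4 kg; grated parmesan: 20.8 g; vegetable broth: 1950.0 g; ground beef: 4063.5 g

Scaling factor: 10/3.
plain yogurt: 0.5 cup × 10/3 × 245 g/cup ÷ 1000 g/kg ≈ 0.4 kg
grated parmesan: 1 tbsp × 10/3 ÷ 16 tbsp/cup × 100 g/cup ≈ 20.8 g
vegetable broth: (2 cup + 7 tbsp = 2.4375 cup) × 10/3 × 240 g/cup = 1950.0 g
ground beef: (2 lb + 11 oz = 2.6875 lb) × 10/3 × 16 oz/lb × 28.35 g/oz = 4063.5 g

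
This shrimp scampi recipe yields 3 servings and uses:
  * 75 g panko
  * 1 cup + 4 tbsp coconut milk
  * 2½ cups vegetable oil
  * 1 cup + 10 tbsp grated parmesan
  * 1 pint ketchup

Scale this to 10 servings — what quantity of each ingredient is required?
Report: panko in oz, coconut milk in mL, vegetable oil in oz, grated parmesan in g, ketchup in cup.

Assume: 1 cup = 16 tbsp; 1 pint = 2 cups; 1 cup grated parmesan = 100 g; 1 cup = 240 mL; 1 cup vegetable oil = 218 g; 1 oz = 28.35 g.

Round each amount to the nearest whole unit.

Scaling factor: 10/3.
panko: 75 g × 10/3 ÷ 28.35 g/oz ≈ 9 oz
coconut milk: (1 cup + 4 tbsp = 1.25 cup) × 10/3 × 240 mL/cup = 1000 mL
vegetable oil: 2.5 cup × 10/3 × 218 g/cup ÷ 28.35 g/oz ≈ 64 oz
grated parmesan: (1 cup + 10 tbsp = 1.625 cup) × 10/3 × 100 g/cup ≈ 542 g
ketchup: 1 pint × 10/3 × 2 cup/pint ≈ 7 cup

panko: 9 oz; coconut milk: 1000 mL; vegetable oil: 64 oz; grated parmesan: 542 g; ketchup: 7 cup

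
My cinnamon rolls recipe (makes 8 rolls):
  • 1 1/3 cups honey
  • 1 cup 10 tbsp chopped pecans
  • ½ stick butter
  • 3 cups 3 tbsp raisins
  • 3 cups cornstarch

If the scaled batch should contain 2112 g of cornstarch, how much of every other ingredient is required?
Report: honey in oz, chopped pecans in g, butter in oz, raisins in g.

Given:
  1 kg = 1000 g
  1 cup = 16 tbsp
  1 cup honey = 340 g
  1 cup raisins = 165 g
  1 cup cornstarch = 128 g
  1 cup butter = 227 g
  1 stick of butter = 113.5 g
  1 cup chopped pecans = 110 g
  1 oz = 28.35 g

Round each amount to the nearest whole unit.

honey: 88 oz; chopped pecans: 983 g; butter: 11 oz; raisins: 2893 g

The original recipe has 384 g of cornstarch, so the scaling factor is 2112 ÷ 384 = 11/2 = 5.5.
honey: 4/3 cup × 11/2 × 340 g/cup ÷ 28.35 g/oz ≈ 88 oz
chopped pecans: (1 cup + 10 tbsp = 1.625 cup) × 11/2 × 110 g/cup ≈ 983 g
butter: 0.5 stick × 11/2 × 113.5 g/stick ÷ 28.35 g/oz ≈ 11 oz
raisins: (3 cup + 3 tbsp = 3.1875 cup) × 11/2 × 165 g/cup ≈ 2893 g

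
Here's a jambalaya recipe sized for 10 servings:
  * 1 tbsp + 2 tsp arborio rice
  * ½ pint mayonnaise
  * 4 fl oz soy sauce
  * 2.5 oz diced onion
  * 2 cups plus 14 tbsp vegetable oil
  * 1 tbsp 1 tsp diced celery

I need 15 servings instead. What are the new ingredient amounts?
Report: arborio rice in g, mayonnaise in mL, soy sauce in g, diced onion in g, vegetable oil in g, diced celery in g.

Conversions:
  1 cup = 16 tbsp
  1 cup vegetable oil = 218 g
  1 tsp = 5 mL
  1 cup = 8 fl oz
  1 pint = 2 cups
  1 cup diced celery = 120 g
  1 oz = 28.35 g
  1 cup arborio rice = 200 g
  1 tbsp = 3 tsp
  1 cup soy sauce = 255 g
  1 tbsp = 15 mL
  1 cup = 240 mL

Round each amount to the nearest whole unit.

arborio rice: 31 g; mayonnaise: 360 mL; soy sauce: 191 g; diced onion: 106 g; vegetable oil: 940 g; diced celery: 15 g

Scaling factor: 15/10 = 3/2 = 1.5.
arborio rice: (1 tbsp + 2 tsp = 5/3 tbsp) × 3/2 ÷ 16 tbsp/cup × 200 g/cup ≈ 31 g
mayonnaise: 0.5 pint × 3/2 × 2 cup/pint × 240 mL/cup = 360 mL
soy sauce: 4 fl oz × 3/2 ÷ 8 fl oz/cup × 255 g/cup ≈ 191 g
diced onion: 2.5 oz × 3/2 × 28.35 g/oz ≈ 106 g
vegetable oil: (2 cup + 14 tbsp = 2.875 cup) × 3/2 × 218 g/cup ≈ 940 g
diced celery: (1 tbsp + 1 tsp = 4/3 tbsp) × 3/2 ÷ 16 tbsp/cup × 120 g/cup = 15 g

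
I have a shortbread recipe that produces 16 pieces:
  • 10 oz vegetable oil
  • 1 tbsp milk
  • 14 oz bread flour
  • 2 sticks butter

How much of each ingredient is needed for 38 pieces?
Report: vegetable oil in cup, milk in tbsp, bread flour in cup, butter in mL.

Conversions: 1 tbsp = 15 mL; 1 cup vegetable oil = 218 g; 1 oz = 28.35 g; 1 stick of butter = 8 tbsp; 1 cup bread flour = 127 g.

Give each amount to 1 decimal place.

Scaling factor: 38/16 = 19/8 = 2.375.
vegetable oil: 10 oz × 19/8 × 28.35 g/oz ÷ 218 g/cup ≈ 3.1 cup
milk: 1 tbsp × 19/8 ≈ 2.4 tbsp
bread flour: 14 oz × 19/8 × 28.35 g/oz ÷ 127 g/cup ≈ 7.4 cup
butter: 2 stick × 19/8 × 8 tbsp/stick × 15 mL/tbsp = 570.0 mL

vegetable oil: 3.1 cup; milk: 2.4 tbsp; bread flour: 7.4 cup; butter: 570.0 mL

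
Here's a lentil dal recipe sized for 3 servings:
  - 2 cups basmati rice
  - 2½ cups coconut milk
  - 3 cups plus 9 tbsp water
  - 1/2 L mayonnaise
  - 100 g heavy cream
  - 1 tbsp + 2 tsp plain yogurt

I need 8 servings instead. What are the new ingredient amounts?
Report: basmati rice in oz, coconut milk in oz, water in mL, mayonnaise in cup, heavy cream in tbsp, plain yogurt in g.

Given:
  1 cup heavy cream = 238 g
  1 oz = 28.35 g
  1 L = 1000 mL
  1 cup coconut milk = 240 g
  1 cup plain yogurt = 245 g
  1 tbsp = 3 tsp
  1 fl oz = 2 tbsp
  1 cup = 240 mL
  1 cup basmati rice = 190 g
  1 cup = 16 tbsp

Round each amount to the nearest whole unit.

Scaling factor: 8/3.
basmati rice: 2 cup × 8/3 × 190 g/cup ÷ 28.35 g/oz ≈ 36 oz
coconut milk: 2.5 cup × 8/3 × 240 g/cup ÷ 28.35 g/oz ≈ 56 oz
water: (3 cup + 9 tbsp = 3.5625 cup) × 8/3 × 240 mL/cup = 2280 mL
mayonnaise: 0.5 L × 8/3 × 1000 mL/L ÷ 240 mL/cup ≈ 6 cup
heavy cream: 100 g × 8/3 ÷ 238 g/cup × 16 tbsp/cup ≈ 18 tbsp
plain yogurt: (1 tbsp + 2 tsp = 5/3 tbsp) × 8/3 ÷ 16 tbsp/cup × 245 g/cup ≈ 68 g

basmati rice: 36 oz; coconut milk: 56 oz; water: 2280 mL; mayonnaise: 6 cup; heavy cream: 18 tbsp; plain yogurt: 68 g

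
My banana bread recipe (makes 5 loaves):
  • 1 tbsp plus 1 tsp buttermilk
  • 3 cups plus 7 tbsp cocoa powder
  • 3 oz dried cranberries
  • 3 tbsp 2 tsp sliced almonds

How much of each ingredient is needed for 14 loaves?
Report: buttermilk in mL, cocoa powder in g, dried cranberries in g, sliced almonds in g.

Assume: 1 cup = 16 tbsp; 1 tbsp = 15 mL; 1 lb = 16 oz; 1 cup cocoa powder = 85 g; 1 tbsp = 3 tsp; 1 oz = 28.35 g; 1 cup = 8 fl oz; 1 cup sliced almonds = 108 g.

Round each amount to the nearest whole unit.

buttermilk: 56 mL; cocoa powder: 818 g; dried cranberries: 238 g; sliced almonds: 69 g

Scaling factor: 14/5 = 2.8.
buttermilk: (1 tbsp + 1 tsp = 4/3 tbsp) × 14/5 × 15 mL/tbsp = 56 mL
cocoa powder: (3 cup + 7 tbsp = 3.4375 cup) × 14/5 × 85 g/cup ≈ 818 g
dried cranberries: 3 oz × 14/5 × 28.35 g/oz ≈ 238 g
sliced almonds: (3 tbsp + 2 tsp = 11/3 tbsp) × 14/5 ÷ 16 tbsp/cup × 108 g/cup ≈ 69 g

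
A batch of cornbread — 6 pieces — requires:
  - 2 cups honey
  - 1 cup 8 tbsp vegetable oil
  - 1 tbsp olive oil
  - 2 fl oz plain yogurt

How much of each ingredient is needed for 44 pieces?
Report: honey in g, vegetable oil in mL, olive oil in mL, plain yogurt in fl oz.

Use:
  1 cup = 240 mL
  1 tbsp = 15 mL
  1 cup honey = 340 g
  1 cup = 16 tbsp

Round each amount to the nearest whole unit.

Scaling factor: 44/6 = 22/3.
honey: 2 cup × 22/3 × 340 g/cup ≈ 4987 g
vegetable oil: (1 cup + 8 tbsp = 1.5 cup) × 22/3 × 240 mL/cup = 2640 mL
olive oil: 1 tbsp × 22/3 × 15 mL/tbsp = 110 mL
plain yogurt: 2 fl oz × 22/3 ≈ 15 fl oz

honey: 4987 g; vegetable oil: 2640 mL; olive oil: 110 mL; plain yogurt: 15 fl oz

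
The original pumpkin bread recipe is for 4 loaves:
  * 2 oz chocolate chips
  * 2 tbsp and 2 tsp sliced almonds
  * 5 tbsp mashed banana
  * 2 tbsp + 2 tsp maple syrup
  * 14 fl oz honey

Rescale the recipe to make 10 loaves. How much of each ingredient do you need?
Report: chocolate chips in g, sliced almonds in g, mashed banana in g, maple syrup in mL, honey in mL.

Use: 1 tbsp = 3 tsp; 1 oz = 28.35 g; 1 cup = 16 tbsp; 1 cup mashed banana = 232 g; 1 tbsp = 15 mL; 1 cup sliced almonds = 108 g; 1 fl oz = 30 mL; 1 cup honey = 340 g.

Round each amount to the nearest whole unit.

Scaling factor: 10/4 = 5/2 = 2.5.
chocolate chips: 2 oz × 5/2 × 28.35 g/oz ≈ 142 g
sliced almonds: (2 tbsp + 2 tsp = 8/3 tbsp) × 5/2 ÷ 16 tbsp/cup × 108 g/cup = 45 g
mashed banana: 5 tbsp × 5/2 ÷ 16 tbsp/cup × 232 g/cup ≈ 181 g
maple syrup: (2 tbsp + 2 tsp = 8/3 tbsp) × 5/2 × 15 mL/tbsp = 100 mL
honey: 14 fl oz × 5/2 × 30 mL/fl oz = 1050 mL

chocolate chips: 142 g; sliced almonds: 45 g; mashed banana: 181 g; maple syrup: 100 mL; honey: 1050 mL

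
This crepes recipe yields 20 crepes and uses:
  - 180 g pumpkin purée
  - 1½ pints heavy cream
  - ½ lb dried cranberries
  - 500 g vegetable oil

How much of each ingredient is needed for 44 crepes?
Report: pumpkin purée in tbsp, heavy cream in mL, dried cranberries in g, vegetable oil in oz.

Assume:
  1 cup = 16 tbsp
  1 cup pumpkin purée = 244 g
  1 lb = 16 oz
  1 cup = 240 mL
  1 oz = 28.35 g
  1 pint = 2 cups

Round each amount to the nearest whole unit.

Scaling factor: 44/20 = 11/5 = 2.2.
pumpkin purée: 180 g × 11/5 ÷ 244 g/cup × 16 tbsp/cup ≈ 26 tbsp
heavy cream: 1.5 pint × 11/5 × 2 cup/pint × 240 mL/cup = 1584 mL
dried cranberries: 0.5 lb × 11/5 × 16 oz/lb × 28.35 g/oz ≈ 499 g
vegetable oil: 500 g × 11/5 ÷ 28.35 g/oz ≈ 39 oz

pumpkin purée: 26 tbsp; heavy cream: 1584 mL; dried cranberries: 499 g; vegetable oil: 39 oz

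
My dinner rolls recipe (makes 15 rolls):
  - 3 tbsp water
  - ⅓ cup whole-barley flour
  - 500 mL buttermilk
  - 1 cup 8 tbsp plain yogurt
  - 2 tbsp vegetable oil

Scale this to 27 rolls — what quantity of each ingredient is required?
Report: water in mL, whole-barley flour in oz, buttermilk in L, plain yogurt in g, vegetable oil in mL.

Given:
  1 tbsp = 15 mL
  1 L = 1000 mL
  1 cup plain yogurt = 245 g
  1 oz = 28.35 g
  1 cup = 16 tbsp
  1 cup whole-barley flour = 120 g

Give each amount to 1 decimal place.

Scaling factor: 27/15 = 9/5 = 1.8.
water: 3 tbsp × 9/5 × 15 mL/tbsp = 81.0 mL
whole-barley flour: 1/3 cup × 9/5 × 120 g/cup ÷ 28.35 g/oz ≈ 2.5 oz
buttermilk: 500 mL × 9/5 ÷ 1000 mL/L = 0.9 L
plain yogurt: (1 cup + 8 tbsp = 1.5 cup) × 9/5 × 245 g/cup = 661.5 g
vegetable oil: 2 tbsp × 9/5 × 15 mL/tbsp = 54.0 mL

water: 81.0 mL; whole-barley flour: 2.5 oz; buttermilk: 0.9 L; plain yogurt: 661.5 g; vegetable oil: 54.0 mL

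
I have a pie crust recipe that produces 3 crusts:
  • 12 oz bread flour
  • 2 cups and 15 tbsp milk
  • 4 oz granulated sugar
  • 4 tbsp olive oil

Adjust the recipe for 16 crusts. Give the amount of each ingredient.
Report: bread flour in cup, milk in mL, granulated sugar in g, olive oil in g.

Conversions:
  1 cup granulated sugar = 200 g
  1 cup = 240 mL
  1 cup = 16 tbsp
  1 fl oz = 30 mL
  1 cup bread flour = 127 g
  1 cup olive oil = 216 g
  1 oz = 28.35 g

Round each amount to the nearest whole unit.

Scaling factor: 16/3.
bread flour: 12 oz × 16/3 × 28.35 g/oz ÷ 127 g/cup ≈ 14 cup
milk: (2 cup + 15 tbsp = 2.9375 cup) × 16/3 × 240 mL/cup = 3760 mL
granulated sugar: 4 oz × 16/3 × 28.35 g/oz ≈ 605 g
olive oil: 4 tbsp × 16/3 ÷ 16 tbsp/cup × 216 g/cup = 288 g

bread flour: 14 cup; milk: 3760 mL; granulated sugar: 605 g; olive oil: 288 g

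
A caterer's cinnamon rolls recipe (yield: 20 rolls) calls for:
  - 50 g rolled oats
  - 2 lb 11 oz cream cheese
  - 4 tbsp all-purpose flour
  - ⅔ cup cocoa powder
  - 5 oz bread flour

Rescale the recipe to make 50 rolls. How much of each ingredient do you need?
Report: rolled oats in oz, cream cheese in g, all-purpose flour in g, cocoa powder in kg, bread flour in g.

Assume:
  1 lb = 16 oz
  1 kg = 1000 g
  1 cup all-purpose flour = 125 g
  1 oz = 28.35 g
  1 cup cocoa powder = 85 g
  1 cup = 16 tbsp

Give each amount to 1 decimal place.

rolled oats: 4.4 oz; cream cheese: 3047.6 g; all-purpose flour: 78.1 g; cocoa powder: 0.1 kg; bread flour: 354.4 g

Scaling factor: 50/20 = 5/2 = 2.5.
rolled oats: 50 g × 5/2 ÷ 28.35 g/oz ≈ 4.4 oz
cream cheese: (2 lb + 11 oz = 2.6875 lb) × 5/2 × 16 oz/lb × 28.35 g/oz ≈ 3047.6 g
all-purpose flour: 4 tbsp × 5/2 ÷ 16 tbsp/cup × 125 g/cup ≈ 78.1 g
cocoa powder: 2/3 cup × 5/2 × 85 g/cup ÷ 1000 g/kg ≈ 0.1 kg
bread flour: 5 oz × 5/2 × 28.35 g/oz ≈ 354.4 g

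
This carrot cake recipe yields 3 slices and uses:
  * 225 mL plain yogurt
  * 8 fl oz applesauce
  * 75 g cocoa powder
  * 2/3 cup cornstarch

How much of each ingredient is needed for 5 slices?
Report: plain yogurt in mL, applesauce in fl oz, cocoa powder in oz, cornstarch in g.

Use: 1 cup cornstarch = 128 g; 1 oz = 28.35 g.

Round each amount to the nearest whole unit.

plain yogurt: 375 mL; applesauce: 13 fl oz; cocoa powder: 4 oz; cornstarch: 142 g

Scaling factor: 5/3.
plain yogurt: 225 mL × 5/3 = 375 mL
applesauce: 8 fl oz × 5/3 ≈ 13 fl oz
cocoa powder: 75 g × 5/3 ÷ 28.35 g/oz ≈ 4 oz
cornstarch: 2/3 cup × 5/3 × 128 g/cup ≈ 142 g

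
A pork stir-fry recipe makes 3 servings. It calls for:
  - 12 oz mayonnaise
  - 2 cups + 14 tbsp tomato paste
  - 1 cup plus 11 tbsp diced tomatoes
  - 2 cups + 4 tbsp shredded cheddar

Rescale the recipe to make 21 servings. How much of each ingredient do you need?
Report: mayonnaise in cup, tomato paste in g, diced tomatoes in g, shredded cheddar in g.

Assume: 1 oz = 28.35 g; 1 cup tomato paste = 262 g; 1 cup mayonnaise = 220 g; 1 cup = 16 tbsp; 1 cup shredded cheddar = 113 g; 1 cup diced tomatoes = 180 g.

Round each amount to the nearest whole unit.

mayonnaise: 11 cup; tomato paste: 5273 g; diced tomatoes: 2126 g; shredded cheddar: 1780 g

Scaling factor: 21/3 = 7.
mayonnaise: 12 oz × 7 × 28.35 g/oz ÷ 220 g/cup ≈ 11 cup
tomato paste: (2 cup + 14 tbsp = 2.875 cup) × 7 × 262 g/cup ≈ 5273 g
diced tomatoes: (1 cup + 11 tbsp = 1.6875 cup) × 7 × 180 g/cup ≈ 2126 g
shredded cheddar: (2 cup + 4 tbsp = 2.25 cup) × 7 × 113 g/cup ≈ 1780 g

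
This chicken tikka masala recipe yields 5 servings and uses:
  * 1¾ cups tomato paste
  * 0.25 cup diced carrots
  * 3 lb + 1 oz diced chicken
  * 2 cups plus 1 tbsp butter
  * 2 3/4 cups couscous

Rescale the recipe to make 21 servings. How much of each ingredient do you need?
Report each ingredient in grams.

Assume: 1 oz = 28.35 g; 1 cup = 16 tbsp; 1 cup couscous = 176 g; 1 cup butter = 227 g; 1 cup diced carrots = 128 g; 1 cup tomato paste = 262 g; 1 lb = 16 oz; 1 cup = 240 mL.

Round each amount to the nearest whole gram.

Scaling factor: 21/5 = 4.2.
tomato paste: 1.75 cup × 21/5 × 262 g/cup ≈ 1926 g
diced carrots: 0.25 cup × 21/5 × 128 g/cup ≈ 134 g
diced chicken: (3 lb + 1 oz = 3.0625 lb) × 21/5 × 16 oz/lb × 28.35 g/oz ≈ 5834 g
butter: (2 cup + 1 tbsp = 2.0625 cup) × 21/5 × 227 g/cup ≈ 1966 g
couscous: 2.75 cup × 21/5 × 176 g/cup ≈ 2033 g

tomato paste: 1926 g; diced carrots: 134 g; diced chicken: 5834 g; butter: 1966 g; couscous: 2033 g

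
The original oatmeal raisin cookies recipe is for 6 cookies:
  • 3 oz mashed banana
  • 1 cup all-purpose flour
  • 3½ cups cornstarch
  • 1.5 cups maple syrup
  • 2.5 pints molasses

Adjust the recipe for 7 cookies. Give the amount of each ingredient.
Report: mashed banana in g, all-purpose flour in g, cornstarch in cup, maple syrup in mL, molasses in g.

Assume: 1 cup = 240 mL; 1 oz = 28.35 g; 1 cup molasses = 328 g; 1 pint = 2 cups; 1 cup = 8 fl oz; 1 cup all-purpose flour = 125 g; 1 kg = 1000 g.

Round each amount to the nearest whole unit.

mashed banana: 99 g; all-purpose flour: 146 g; cornstarch: 4 cup; maple syrup: 420 mL; molasses: 1913 g

Scaling factor: 7/6.
mashed banana: 3 oz × 7/6 × 28.35 g/oz ≈ 99 g
all-purpose flour: 1 cup × 7/6 × 125 g/cup ≈ 146 g
cornstarch: 3.5 cup × 7/6 ≈ 4 cup
maple syrup: 1.5 cup × 7/6 × 240 mL/cup = 420 mL
molasses: 2.5 pint × 7/6 × 2 cup/pint × 328 g/cup ≈ 1913 g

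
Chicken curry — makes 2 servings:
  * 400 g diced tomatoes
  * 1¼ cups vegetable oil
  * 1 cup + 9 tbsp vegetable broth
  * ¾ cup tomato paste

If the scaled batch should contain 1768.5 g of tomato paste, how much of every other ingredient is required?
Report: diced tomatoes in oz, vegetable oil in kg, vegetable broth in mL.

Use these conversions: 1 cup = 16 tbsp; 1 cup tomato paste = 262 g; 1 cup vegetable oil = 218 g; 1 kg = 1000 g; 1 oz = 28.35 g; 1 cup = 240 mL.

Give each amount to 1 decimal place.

diced tomatoes: 127.0 oz; vegetable oil: 2.5 kg; vegetable broth: 3375.0 mL

The original recipe has 196.5 g of tomato paste, so the scaling factor is 1768.5 ÷ 196.5 = 9.
diced tomatoes: 400 g × 9 ÷ 28.35 g/oz ≈ 127.0 oz
vegetable oil: 1.25 cup × 9 × 218 g/cup ÷ 1000 g/kg ≈ 2.5 kg
vegetable broth: (1 cup + 9 tbsp = 1.5625 cup) × 9 × 240 mL/cup = 3375.0 mL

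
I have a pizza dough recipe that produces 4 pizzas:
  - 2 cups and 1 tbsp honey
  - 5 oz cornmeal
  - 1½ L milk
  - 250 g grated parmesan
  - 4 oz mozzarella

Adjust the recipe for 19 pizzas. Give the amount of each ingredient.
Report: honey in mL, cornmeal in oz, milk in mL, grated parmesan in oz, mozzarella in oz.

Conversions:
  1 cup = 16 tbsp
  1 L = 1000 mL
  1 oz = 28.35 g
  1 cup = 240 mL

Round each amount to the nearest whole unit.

honey: 2351 mL; cornmeal: 24 oz; milk: 7125 mL; grated parmesan: 42 oz; mozzarella: 19 oz

Scaling factor: 19/4 = 4.75.
honey: (2 cup + 1 tbsp = 2.0625 cup) × 19/4 × 240 mL/cup ≈ 2351 mL
cornmeal: 5 oz × 19/4 ≈ 24 oz
milk: 1.5 L × 19/4 × 1000 mL/L = 7125 mL
grated parmesan: 250 g × 19/4 ÷ 28.35 g/oz ≈ 42 oz
mozzarella: 4 oz × 19/4 = 19 oz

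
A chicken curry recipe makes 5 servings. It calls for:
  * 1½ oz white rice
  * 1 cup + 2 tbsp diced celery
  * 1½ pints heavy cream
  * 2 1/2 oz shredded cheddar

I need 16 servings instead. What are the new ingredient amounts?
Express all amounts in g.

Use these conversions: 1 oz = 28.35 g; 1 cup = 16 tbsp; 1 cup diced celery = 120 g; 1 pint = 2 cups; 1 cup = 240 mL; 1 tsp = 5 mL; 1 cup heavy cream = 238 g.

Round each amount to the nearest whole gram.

Scaling factor: 16/5 = 3.2.
white rice: 1.5 oz × 16/5 × 28.35 g/oz ≈ 136 g
diced celery: (1 cup + 2 tbsp = 1.125 cup) × 16/5 × 120 g/cup = 432 g
heavy cream: 1.5 pint × 16/5 × 2 cup/pint × 238 g/cup ≈ 2285 g
shredded cheddar: 2.5 oz × 16/5 × 28.35 g/oz ≈ 227 g

white rice: 136 g; diced celery: 432 g; heavy cream: 2285 g; shredded cheddar: 227 g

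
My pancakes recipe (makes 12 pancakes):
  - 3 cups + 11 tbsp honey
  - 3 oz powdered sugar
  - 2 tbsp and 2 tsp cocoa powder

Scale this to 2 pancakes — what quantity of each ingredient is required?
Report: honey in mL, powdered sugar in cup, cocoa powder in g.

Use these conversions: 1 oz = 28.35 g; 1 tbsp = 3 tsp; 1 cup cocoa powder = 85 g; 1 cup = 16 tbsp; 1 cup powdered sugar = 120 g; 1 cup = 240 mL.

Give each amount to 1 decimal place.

Scaling factor: 2/12 = 1/6.
honey: (3 cup + 11 tbsp = 3.6875 cup) × 1/6 × 240 mL/cup = 147.5 mL
powdered sugar: 3 oz × 1/6 × 28.35 g/oz ÷ 120 g/cup ≈ 0.1 cup
cocoa powder: (2 tbsp + 2 tsp = 8/3 tbsp) × 1/6 ÷ 16 tbsp/cup × 85 g/cup ≈ 2.4 g

honey: 147.5 mL; powdered sugar: 0.1 cup; cocoa powder: 2.4 g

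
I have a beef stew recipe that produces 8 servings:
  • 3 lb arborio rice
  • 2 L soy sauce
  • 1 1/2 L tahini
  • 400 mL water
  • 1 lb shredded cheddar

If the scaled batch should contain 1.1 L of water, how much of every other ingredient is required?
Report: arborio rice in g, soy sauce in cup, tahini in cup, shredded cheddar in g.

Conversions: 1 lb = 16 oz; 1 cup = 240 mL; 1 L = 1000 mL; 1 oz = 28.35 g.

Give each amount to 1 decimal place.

The original recipe has 0.4 L of water, so the scaling factor is 1.1 ÷ 0.4 = 11/4 = 2.75.
arborio rice: 3 lb × 11/4 × 16 oz/lb × 28.35 g/oz = 3742.2 g
soy sauce: 2 L × 11/4 × 1000 mL/L ÷ 240 mL/cup ≈ 22.9 cup
tahini: 1.5 L × 11/4 × 1000 mL/L ÷ 240 mL/cup ≈ 17.2 cup
shredded cheddar: 1 lb × 11/4 × 16 oz/lb × 28.35 g/oz = 1247.4 g

arborio rice: 3742.2 g; soy sauce: 22.9 cup; tahini: 17.2 cup; shredded cheddar: 1247.4 g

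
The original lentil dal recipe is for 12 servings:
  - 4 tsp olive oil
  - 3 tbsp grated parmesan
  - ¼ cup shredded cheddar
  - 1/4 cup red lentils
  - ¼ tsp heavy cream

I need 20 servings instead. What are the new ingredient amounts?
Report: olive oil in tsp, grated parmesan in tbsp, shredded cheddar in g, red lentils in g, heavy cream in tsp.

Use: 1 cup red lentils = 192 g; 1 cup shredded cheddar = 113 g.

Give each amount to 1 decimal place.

Scaling factor: 20/12 = 5/3.
olive oil: 4 tsp × 5/3 ≈ 6.7 tsp
grated parmesan: 3 tbsp × 5/3 = 5.0 tbsp
shredded cheddar: 0.25 cup × 5/3 × 113 g/cup ≈ 47.1 g
red lentils: 0.25 cup × 5/3 × 192 g/cup = 80.0 g
heavy cream: 0.25 tsp × 5/3 ≈ 0.4 tsp

olive oil: 6.7 tsp; grated parmesan: 5.0 tbsp; shredded cheddar: 47.1 g; red lentils: 80.0 g; heavy cream: 0.4 tsp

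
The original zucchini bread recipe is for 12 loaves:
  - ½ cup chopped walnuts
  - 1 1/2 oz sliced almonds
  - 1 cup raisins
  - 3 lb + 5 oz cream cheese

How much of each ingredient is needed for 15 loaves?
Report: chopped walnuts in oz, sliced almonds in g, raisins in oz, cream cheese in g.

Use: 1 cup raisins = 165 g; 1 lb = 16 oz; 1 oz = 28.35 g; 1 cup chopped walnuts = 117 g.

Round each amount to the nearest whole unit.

chopped walnuts: 3 oz; sliced almonds: 53 g; raisins: 7 oz; cream cheese: 1878 g

Scaling factor: 15/12 = 5/4 = 1.25.
chopped walnuts: 0.5 cup × 5/4 × 117 g/cup ÷ 28.35 g/oz ≈ 3 oz
sliced almonds: 1.5 oz × 5/4 × 28.35 g/oz ≈ 53 g
raisins: 1 cup × 5/4 × 165 g/cup ÷ 28.35 g/oz ≈ 7 oz
cream cheese: (3 lb + 5 oz = 3.3125 lb) × 5/4 × 16 oz/lb × 28.35 g/oz ≈ 1878 g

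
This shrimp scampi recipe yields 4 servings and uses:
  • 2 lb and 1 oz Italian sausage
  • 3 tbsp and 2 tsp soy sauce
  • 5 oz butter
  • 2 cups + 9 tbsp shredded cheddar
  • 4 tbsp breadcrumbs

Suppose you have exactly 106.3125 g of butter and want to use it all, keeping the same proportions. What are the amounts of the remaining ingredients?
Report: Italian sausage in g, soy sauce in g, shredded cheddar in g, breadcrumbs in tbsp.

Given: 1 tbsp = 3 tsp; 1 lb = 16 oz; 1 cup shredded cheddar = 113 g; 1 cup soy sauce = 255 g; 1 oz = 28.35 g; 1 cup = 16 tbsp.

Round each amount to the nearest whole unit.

The original recipe has 141.75 g of butter, so the scaling factor is 106.3125 ÷ 141.75 = 3/4 = 0.75.
Italian sausage: (2 lb + 1 oz = 2.0625 lb) × 3/4 × 16 oz/lb × 28.35 g/oz ≈ 702 g
soy sauce: (3 tbsp + 2 tsp = 11/3 tbsp) × 3/4 ÷ 16 tbsp/cup × 255 g/cup ≈ 44 g
shredded cheddar: (2 cup + 9 tbsp = 2.5625 cup) × 3/4 × 113 g/cup ≈ 217 g
breadcrumbs: 4 tbsp × 3/4 = 3 tbsp

Italian sausage: 702 g; soy sauce: 44 g; shredded cheddar: 217 g; breadcrumbs: 3 tbsp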